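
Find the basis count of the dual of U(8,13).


The dual of U(r,n) is U(n-r, n) = U(5,13).
Bases of U(5,13) are all (5)-element subsets.
|B(M*)| = C(13,5) = 13! / (5! * 8!) = 1287.

1287


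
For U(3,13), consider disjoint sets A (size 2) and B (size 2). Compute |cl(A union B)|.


|A union B| = 2 + 2 = 4 (disjoint).
In U(3,13), cl(S) = S if |S| < 3, else cl(S) = E.
Since 4 >= 3, cl(A union B) = E.
|cl(A union B)| = 13.

13


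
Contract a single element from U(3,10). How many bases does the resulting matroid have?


Contracting e from U(3,10) gives U(2,9).
Bases of U(2,9) = C(9,2) = (9 * 8) / (1 * 2) = 36.

36


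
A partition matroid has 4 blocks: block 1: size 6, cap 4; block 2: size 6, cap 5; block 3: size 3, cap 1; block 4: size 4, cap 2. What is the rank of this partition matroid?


Rank of a partition matroid = sum of min(|Si|, ci) for each block.
= min(6,4) + min(6,5) + min(3,1) + min(4,2)
= 4 + 5 + 1 + 2
= 12.

12


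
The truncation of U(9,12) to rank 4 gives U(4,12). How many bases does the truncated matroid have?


Truncating U(9,12) to rank 4 gives U(4,12).
Bases of U(4,12) are all 4-element subsets of 12 elements.
Number of bases = C(12,4) = (12 * 11 * 10 * 9) / (1 * 2 * 3 * 4) = 495.

495


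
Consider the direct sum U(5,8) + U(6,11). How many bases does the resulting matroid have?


Bases of a direct sum M1 + M2: |B| = |B(M1)| * |B(M2)|.
|B(U(5,8))| = C(8,5) = 56.
|B(U(6,11))| = C(11,6) = 462.
Total bases = 56 * 462 = 25872.

25872


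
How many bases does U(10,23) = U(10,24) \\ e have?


Deleting e from U(10,24) gives U(10,23) since n > r.
Bases of U(10,23) = C(23,10) = 23! / (10! * 13!) = 1144066.

1144066


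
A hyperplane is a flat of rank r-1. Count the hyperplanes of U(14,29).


Hyperplanes of U(14,29) are flats of rank 13.
In a uniform matroid, these are exactly the (13)-element subsets.
Count = C(29,13) = 29! / (13! * 16!) = 67863915.

67863915


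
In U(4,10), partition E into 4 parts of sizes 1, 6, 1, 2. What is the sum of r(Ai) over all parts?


r(Ai) = min(|Ai|, 4) for each part.
Sum = min(1,4) + min(6,4) + min(1,4) + min(2,4)
    = 1 + 4 + 1 + 2
    = 8.

8


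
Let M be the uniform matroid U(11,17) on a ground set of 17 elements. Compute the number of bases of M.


Bases of U(11,17) are all 11-element subsets of the 17-element ground set.
Number of bases = C(17,11).
(17 choose 11) = 12376.

12376


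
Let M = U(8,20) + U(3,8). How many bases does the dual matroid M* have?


(M1+M2)* = M1* + M2*.
M1* = U(12,20), bases: C(20,12) = 125970.
M2* = U(5,8), bases: C(8,5) = 56.
|B(M*)| = 125970 * 56 = 7054320.

7054320


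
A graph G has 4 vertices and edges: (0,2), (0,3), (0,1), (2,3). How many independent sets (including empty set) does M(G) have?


An independent set in a graphic matroid is an acyclic edge subset.
G has 4 vertices and 4 edges.
Enumerate all 2^4 = 16 subsets, checking for acyclicity.
Total independent sets = 14.

14


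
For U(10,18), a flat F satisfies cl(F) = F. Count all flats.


Flats of U(10,18): every subset of size < 10 is a flat, plus E itself.
Count = (18 choose 0) + (18 choose 1) + (18 choose 2) + (18 choose 3) + (18 choose 4) + (18 choose 5) + (18 choose 6) + (18 choose 7) + (18 choose 8) + (18 choose 9) + 1
     = 1 + 18 + 153 + 816 + 3060 + 8568 + 18564 + 31824 + 43758 + 48620 + 1
     = 155383.

155383


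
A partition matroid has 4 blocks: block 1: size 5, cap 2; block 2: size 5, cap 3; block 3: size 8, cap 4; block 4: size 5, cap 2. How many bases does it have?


A basis picks exactly ci elements from block i.
Number of bases = product of C(|Si|, ci).
= C(5,2) * C(5,3) * C(8,4) * C(5,2)
= 10 * 10 * 70 * 10
= 70000.

70000


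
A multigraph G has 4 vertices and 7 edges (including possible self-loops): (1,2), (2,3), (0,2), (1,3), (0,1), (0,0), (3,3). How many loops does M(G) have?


In a graphic matroid, a loop is a self-loop edge (u,u) with rank 0.
Examining all 7 edges for self-loops...
Self-loops found: (0,0), (3,3)
Number of loops = 2.

2


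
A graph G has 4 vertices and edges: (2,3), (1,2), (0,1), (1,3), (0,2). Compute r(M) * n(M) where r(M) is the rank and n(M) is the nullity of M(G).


r(M) = |V| - c = 4 - 1 = 3.
nullity = |E| - r(M) = 5 - 3 = 2.
Product = 3 * 2 = 6.

6


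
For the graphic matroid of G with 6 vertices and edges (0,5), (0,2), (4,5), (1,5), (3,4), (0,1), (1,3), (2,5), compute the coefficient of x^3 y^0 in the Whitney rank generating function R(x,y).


R(x,y) = sum over A in 2^E of x^(r(E)-r(A)) * y^(|A|-r(A)).
G has 6 vertices, 8 edges. r(E) = 5.
Enumerate all 2^8 = 256 subsets.
Count subsets with r(E)-r(A)=3 and |A|-r(A)=0: 28.

28


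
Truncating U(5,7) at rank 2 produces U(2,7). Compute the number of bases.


Truncating U(5,7) to rank 2 gives U(2,7).
Bases of U(2,7) are all 2-element subsets of 7 elements.
Number of bases = C(7,2) = 7! / (2! * 5!) = 21.

21


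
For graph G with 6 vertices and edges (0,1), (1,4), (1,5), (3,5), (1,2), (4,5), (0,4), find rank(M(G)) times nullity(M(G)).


r(M) = |V| - c = 6 - 1 = 5.
nullity = |E| - r(M) = 7 - 5 = 2.
Product = 5 * 2 = 10.

10


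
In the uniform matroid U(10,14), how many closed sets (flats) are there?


Flats of U(10,14): every subset of size < 10 is a flat, plus E itself.
Count = C(14,0) + C(14,1) + C(14,2) + C(14,3) + C(14,4) + C(14,5) + C(14,6) + C(14,7) + C(14,8) + C(14,9) + 1
     = 1 + 14 + 91 + 364 + 1001 + 2002 + 3003 + 3432 + 3003 + 2002 + 1
     = 14914.

14914


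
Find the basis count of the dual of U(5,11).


The dual of U(r,n) is U(n-r, n) = U(6,11).
Bases of U(6,11) are all (6)-element subsets.
|B(M*)| = C(11,6) = 11! / (6! * 5!) = 462.

462


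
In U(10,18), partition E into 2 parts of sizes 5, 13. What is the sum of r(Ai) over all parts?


r(Ai) = min(|Ai|, 10) for each part.
Sum = min(5,10) + min(13,10)
    = 5 + 10
    = 15.

15


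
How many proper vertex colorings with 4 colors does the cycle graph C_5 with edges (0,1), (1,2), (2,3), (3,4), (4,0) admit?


P(C_5, k) = (k-1)^5 + (-1)^5*(k-1).
P(4) = (3)^5 - 3
= 243 - 3 = 240.

240


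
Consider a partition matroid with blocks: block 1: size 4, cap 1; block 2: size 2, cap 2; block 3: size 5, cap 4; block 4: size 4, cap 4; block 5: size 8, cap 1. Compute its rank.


Rank of a partition matroid = sum of min(|Si|, ci) for each block.
= min(4,1) + min(2,2) + min(5,4) + min(4,4) + min(8,1)
= 1 + 2 + 4 + 4 + 1
= 12.

12


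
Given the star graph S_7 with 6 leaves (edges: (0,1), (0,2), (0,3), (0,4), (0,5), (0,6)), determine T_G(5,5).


A star on 7 vertices is a tree with 6 edges.
T(x,y) = x^(6) for any tree.
T(5,5) = 5^6 = 15625.

15625


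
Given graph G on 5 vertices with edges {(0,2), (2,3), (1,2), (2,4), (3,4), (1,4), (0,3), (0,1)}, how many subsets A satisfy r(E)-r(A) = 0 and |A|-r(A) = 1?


R(x,y) = sum over A in 2^E of x^(r(E)-r(A)) * y^(|A|-r(A)).
G has 5 vertices, 8 edges. r(E) = 4.
Enumerate all 2^8 = 256 subsets.
Count subsets with r(E)-r(A)=0 and |A|-r(A)=1: 52.

52


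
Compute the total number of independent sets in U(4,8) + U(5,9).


For a direct sum, |I(M1+M2)| = |I(M1)| * |I(M2)|.
|I(U(4,8))| = sum C(8,k) for k=0..4 = 163.
|I(U(5,9))| = sum C(9,k) for k=0..5 = 382.
Total = 163 * 382 = 62266.

62266


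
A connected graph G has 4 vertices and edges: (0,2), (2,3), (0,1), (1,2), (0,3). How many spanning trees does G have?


By Kirchhoff's matrix tree theorem, the number of spanning trees equals
the determinant of any cofactor of the Laplacian matrix L.
G has 4 vertices and 5 edges.
Computing the (3 x 3) cofactor determinant gives 8.

8


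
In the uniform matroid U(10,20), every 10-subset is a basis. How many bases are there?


Bases of U(10,20) are all 10-element subsets of the 20-element ground set.
Number of bases = C(20,10).
C(20,10) = 184756.

184756


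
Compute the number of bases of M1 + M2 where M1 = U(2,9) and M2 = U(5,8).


Bases of a direct sum M1 + M2: |B| = |B(M1)| * |B(M2)|.
|B(U(2,9))| = C(9,2) = 36.
|B(U(5,8))| = C(8,5) = 56.
Total bases = 36 * 56 = 2016.

2016


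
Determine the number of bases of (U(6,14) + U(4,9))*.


(M1+M2)* = M1* + M2*.
M1* = U(8,14), bases: C(14,8) = 3003.
M2* = U(5,9), bases: C(9,5) = 126.
|B(M*)| = 3003 * 126 = 378378.

378378


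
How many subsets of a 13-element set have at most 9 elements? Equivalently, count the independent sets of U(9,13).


Independent sets of U(9,13) are all subsets of size <= 9.
Count = (13 choose 0) + (13 choose 1) + (13 choose 2) + (13 choose 3) + (13 choose 4) + (13 choose 5) + (13 choose 6) + (13 choose 7) + (13 choose 8) + (13 choose 9)
     = 1 + 13 + 78 + 286 + 715 + 1287 + 1716 + 1716 + 1287 + 715
     = 7814.

7814


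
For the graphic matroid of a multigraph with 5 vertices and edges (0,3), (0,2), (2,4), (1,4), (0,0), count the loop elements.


In a graphic matroid, a loop is a self-loop edge (u,u) with rank 0.
Examining all 5 edges for self-loops...
Self-loops found: (0,0)
Number of loops = 1.

1


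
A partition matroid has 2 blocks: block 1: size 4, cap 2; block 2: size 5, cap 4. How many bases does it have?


A basis picks exactly ci elements from block i.
Number of bases = product of C(|Si|, ci).
= C(4,2) * C(5,4)
= 6 * 5
= 30.

30


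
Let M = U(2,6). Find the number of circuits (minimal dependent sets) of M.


In U(2,6), circuits are the (3)-element subsets.
Any set of 3 elements is dependent, and removing any one element gives
an independent set of size 2, so it is a minimal dependent set.
Number of circuits = C(6,3) = 6! / (3! * 3!) = 20.

20


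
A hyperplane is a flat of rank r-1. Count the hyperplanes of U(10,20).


Hyperplanes of U(10,20) are flats of rank 9.
In a uniform matroid, these are exactly the (9)-element subsets.
Count = (20 choose 9) = 167960.

167960


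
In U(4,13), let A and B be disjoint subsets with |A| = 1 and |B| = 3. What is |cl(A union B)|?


|A union B| = 1 + 3 = 4 (disjoint).
In U(4,13), cl(S) = S if |S| < 4, else cl(S) = E.
Since 4 >= 4, cl(A union B) = E.
|cl(A union B)| = 13.

13


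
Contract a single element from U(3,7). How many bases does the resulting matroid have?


Contracting e from U(3,7) gives U(2,6).
Bases of U(2,6) = C(6,2) = 6! / (2! * 4!) = 15.

15


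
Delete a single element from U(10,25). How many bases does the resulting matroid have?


Deleting e from U(10,25) gives U(10,24) since n > r.
Bases of U(10,24) = C(24,10) = 24! / (10! * 14!) = 1961256.

1961256


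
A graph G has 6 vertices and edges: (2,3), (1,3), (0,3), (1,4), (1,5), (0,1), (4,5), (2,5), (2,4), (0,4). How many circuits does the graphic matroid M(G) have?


A circuit in a graphic matroid = edge set of a simple cycle.
G has 6 vertices and 10 edges.
Enumerating all minimal edge subsets forming cycles...
Total circuits found: 23.

23


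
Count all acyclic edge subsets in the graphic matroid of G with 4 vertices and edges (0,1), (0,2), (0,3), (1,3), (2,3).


An independent set in a graphic matroid is an acyclic edge subset.
G has 4 vertices and 5 edges.
Enumerate all 2^5 = 32 subsets, checking for acyclicity.
Total independent sets = 24.

24


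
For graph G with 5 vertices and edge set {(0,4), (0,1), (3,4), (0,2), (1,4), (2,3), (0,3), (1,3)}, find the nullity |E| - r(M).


Cycle rank (nullity) = |E| - r(M) = |E| - (|V| - c).
|E| = 8, |V| = 5, c = 1.
Nullity = 8 - (5 - 1) = 8 - 4 = 4.

4


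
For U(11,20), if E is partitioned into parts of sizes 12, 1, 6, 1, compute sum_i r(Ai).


r(Ai) = min(|Ai|, 11) for each part.
Sum = min(12,11) + min(1,11) + min(6,11) + min(1,11)
    = 11 + 1 + 6 + 1
    = 19.

19


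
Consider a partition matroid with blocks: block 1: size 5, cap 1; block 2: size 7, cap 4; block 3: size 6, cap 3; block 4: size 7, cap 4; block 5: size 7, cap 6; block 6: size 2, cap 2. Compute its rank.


Rank of a partition matroid = sum of min(|Si|, ci) for each block.
= min(5,1) + min(7,4) + min(6,3) + min(7,4) + min(7,6) + min(2,2)
= 1 + 4 + 3 + 4 + 6 + 2
= 20.

20


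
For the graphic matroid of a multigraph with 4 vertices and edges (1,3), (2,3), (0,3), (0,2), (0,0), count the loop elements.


In a graphic matroid, a loop is a self-loop edge (u,u) with rank 0.
Examining all 5 edges for self-loops...
Self-loops found: (0,0)
Number of loops = 1.

1


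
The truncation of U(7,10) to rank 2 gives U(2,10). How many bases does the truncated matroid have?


Truncating U(7,10) to rank 2 gives U(2,10).
Bases of U(2,10) are all 2-element subsets of 10 elements.
Number of bases = (10 choose 2) = 45.

45


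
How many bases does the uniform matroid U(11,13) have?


Bases of U(11,13) are all 11-element subsets of the 13-element ground set.
Number of bases = C(13,11).
C(13,11) = 78.

78


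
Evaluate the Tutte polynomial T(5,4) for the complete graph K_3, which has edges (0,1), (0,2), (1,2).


T(K_3; x,y) = x^2 + x + y.
T(5,4) = 25 + 5 + 4 = 34.

34


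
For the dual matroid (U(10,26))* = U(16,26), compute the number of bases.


The dual of U(r,n) is U(n-r, n) = U(16,26).
Bases of U(16,26) are all (16)-element subsets.
|B(M*)| = C(26,16) = 26! / (16! * 10!) = 5311735.

5311735


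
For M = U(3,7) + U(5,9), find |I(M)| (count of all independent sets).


For a direct sum, |I(M1+M2)| = |I(M1)| * |I(M2)|.
|I(U(3,7))| = sum C(7,k) for k=0..3 = 64.
|I(U(5,9))| = sum C(9,k) for k=0..5 = 382.
Total = 64 * 382 = 24448.

24448


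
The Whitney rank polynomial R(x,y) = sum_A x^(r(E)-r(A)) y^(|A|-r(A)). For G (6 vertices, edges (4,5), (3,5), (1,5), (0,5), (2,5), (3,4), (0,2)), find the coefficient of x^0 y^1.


R(x,y) = sum over A in 2^E of x^(r(E)-r(A)) * y^(|A|-r(A)).
G has 6 vertices, 7 edges. r(E) = 5.
Enumerate all 2^7 = 128 subsets.
Count subsets with r(E)-r(A)=0 and |A|-r(A)=1: 6.

6


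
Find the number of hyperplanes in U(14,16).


Hyperplanes of U(14,16) are flats of rank 13.
In a uniform matroid, these are exactly the (13)-element subsets.
Count = C(16,13) = 16! / (13! * 3!) = 560.

560


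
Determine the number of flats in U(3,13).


Flats of U(3,13): every subset of size < 3 is a flat, plus E itself.
Count = (13 choose 0) + (13 choose 1) + (13 choose 2) + 1
     = 1 + 13 + 78 + 1
     = 93.

93


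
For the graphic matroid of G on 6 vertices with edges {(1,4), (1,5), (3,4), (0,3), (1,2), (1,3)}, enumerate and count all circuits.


A circuit in a graphic matroid = edge set of a simple cycle.
G has 6 vertices and 6 edges.
Enumerating all minimal edge subsets forming cycles...
Total circuits found: 1.

1


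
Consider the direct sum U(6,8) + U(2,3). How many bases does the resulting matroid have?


Bases of a direct sum M1 + M2: |B| = |B(M1)| * |B(M2)|.
|B(U(6,8))| = C(8,6) = 28.
|B(U(2,3))| = C(3,2) = 3.
Total bases = 28 * 3 = 84.

84


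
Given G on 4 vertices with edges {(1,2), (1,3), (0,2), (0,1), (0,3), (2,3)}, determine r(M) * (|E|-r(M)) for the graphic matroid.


r(M) = |V| - c = 4 - 1 = 3.
nullity = |E| - r(M) = 6 - 3 = 3.
Product = 3 * 3 = 9.

9


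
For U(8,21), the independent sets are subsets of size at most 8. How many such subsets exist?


Independent sets of U(8,21) are all subsets of size <= 8.
Count = (21 choose 0) + (21 choose 1) + (21 choose 2) + (21 choose 3) + (21 choose 4) + (21 choose 5) + (21 choose 6) + (21 choose 7) + (21 choose 8)
     = 1 + 21 + 210 + 1330 + 5985 + 20349 + 54264 + 116280 + 203490
     = 401930.

401930


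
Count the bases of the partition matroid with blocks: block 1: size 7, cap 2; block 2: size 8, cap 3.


A basis picks exactly ci elements from block i.
Number of bases = product of C(|Si|, ci).
= C(7,2) * C(8,3)
= 21 * 56
= 1176.

1176


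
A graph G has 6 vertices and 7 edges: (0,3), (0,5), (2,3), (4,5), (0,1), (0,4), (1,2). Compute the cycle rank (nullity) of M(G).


Cycle rank (nullity) = |E| - r(M) = |E| - (|V| - c).
|E| = 7, |V| = 6, c = 1.
Nullity = 7 - (6 - 1) = 7 - 5 = 2.

2


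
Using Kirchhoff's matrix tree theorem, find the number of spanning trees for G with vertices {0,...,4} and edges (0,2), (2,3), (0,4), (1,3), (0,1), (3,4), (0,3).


By Kirchhoff's matrix tree theorem, the number of spanning trees equals
the determinant of any cofactor of the Laplacian matrix L.
G has 5 vertices and 7 edges.
Computing the (4 x 4) cofactor determinant gives 20.

20


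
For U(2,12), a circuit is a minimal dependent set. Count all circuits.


In U(2,12), circuits are the (3)-element subsets.
Any set of 3 elements is dependent, and removing any one element gives
an independent set of size 2, so it is a minimal dependent set.
Number of circuits = C(12,3) = (12 * 11 * 10) / (1 * 2 * 3) = 220.

220


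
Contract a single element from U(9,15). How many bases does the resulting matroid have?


Contracting e from U(9,15) gives U(8,14).
Bases of U(8,14) = C(14,8) = 14! / (8! * 6!) = 3003.

3003


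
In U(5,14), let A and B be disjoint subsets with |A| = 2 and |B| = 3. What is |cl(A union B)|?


|A union B| = 2 + 3 = 5 (disjoint).
In U(5,14), cl(S) = S if |S| < 5, else cl(S) = E.
Since 5 >= 5, cl(A union B) = E.
|cl(A union B)| = 14.

14


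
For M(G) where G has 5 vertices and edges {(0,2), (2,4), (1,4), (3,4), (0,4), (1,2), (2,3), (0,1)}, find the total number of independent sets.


An independent set in a graphic matroid is an acyclic edge subset.
G has 5 vertices and 8 edges.
Enumerate all 2^8 = 256 subsets, checking for acyclicity.
Total independent sets = 128.

128


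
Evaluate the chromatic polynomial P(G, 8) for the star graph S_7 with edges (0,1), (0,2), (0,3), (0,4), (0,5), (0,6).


P(tree, k) = k * (k-1)^(6) for any tree on 7 vertices.
P(8) = 8 * 7^6 = 8 * 117649 = 941192.

941192


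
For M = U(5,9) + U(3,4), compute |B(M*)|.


(M1+M2)* = M1* + M2*.
M1* = U(4,9), bases: C(9,4) = 126.
M2* = U(1,4), bases: C(4,1) = 4.
|B(M*)| = 126 * 4 = 504.

504


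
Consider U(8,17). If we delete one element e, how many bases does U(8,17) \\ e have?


Deleting e from U(8,17) gives U(8,16) since n > r.
Bases of U(8,16) = C(16,8) = 16! / (8! * 8!) = 12870.

12870


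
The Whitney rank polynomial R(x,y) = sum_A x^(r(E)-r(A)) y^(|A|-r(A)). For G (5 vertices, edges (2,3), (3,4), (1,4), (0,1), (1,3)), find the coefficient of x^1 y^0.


R(x,y) = sum over A in 2^E of x^(r(E)-r(A)) * y^(|A|-r(A)).
G has 5 vertices, 5 edges. r(E) = 4.
Enumerate all 2^5 = 32 subsets.
Count subsets with r(E)-r(A)=1 and |A|-r(A)=0: 9.

9


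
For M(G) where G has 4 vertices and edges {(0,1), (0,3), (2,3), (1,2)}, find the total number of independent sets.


An independent set in a graphic matroid is an acyclic edge subset.
G has 4 vertices and 4 edges.
Enumerate all 2^4 = 16 subsets, checking for acyclicity.
Total independent sets = 15.

15


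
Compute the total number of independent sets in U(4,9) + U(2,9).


For a direct sum, |I(M1+M2)| = |I(M1)| * |I(M2)|.
|I(U(4,9))| = sum C(9,k) for k=0..4 = 256.
|I(U(2,9))| = sum C(9,k) for k=0..2 = 46.
Total = 256 * 46 = 11776.

11776


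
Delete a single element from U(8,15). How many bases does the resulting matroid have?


Deleting e from U(8,15) gives U(8,14) since n > r.
Bases of U(8,14) = (14 choose 8) = 3003.

3003


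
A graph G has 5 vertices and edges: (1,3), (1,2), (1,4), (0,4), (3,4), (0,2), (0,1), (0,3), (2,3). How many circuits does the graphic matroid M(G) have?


A circuit in a graphic matroid = edge set of a simple cycle.
G has 5 vertices and 9 edges.
Enumerating all minimal edge subsets forming cycles...
Total circuits found: 22.

22


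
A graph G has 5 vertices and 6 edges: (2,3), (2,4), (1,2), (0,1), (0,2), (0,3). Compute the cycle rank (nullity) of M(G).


Cycle rank (nullity) = |E| - r(M) = |E| - (|V| - c).
|E| = 6, |V| = 5, c = 1.
Nullity = 6 - (5 - 1) = 6 - 4 = 2.

2


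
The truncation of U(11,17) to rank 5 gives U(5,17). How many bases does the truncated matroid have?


Truncating U(11,17) to rank 5 gives U(5,17).
Bases of U(5,17) are all 5-element subsets of 17 elements.
Number of bases = C(17,5) = 17! / (5! * 12!) = 6188.

6188


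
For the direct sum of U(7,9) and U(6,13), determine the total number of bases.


Bases of a direct sum M1 + M2: |B| = |B(M1)| * |B(M2)|.
|B(U(7,9))| = C(9,7) = 36.
|B(U(6,13))| = C(13,6) = 1716.
Total bases = 36 * 1716 = 61776.

61776


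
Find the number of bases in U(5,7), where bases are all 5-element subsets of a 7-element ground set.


Bases of U(5,7) are all 5-element subsets of the 7-element ground set.
Number of bases = C(7,5).
(7 choose 5) = 21.

21


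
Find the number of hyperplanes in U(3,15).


Hyperplanes of U(3,15) are flats of rank 2.
In a uniform matroid, these are exactly the (2)-element subsets.
Count = C(15,2) = 15! / (2! * 13!) = 105.

105


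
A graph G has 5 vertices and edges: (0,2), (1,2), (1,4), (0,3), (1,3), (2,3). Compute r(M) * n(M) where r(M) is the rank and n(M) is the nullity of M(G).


r(M) = |V| - c = 5 - 1 = 4.
nullity = |E| - r(M) = 6 - 4 = 2.
Product = 4 * 2 = 8.

8


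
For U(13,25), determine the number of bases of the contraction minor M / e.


Contracting e from U(13,25) gives U(12,24).
Bases of U(12,24) = C(24,12) = 24! / (12! * 12!) = 2704156.

2704156


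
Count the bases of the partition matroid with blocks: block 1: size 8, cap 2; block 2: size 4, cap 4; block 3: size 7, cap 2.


A basis picks exactly ci elements from block i.
Number of bases = product of C(|Si|, ci).
= C(8,2) * C(4,4) * C(7,2)
= 28 * 1 * 21
= 588.

588


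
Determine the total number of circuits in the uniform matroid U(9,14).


In U(9,14), circuits are the (10)-element subsets.
Any set of 10 elements is dependent, and removing any one element gives
an independent set of size 9, so it is a minimal dependent set.
Number of circuits = C(14,10) = 14! / (10! * 4!) = 1001.

1001


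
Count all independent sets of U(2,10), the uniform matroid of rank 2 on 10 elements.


Independent sets of U(2,10) are all subsets of size <= 2.
Count = C(10,0) + C(10,1) + C(10,2)
     = 1 + 10 + 45
     = 56.

56


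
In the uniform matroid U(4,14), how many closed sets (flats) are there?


Flats of U(4,14): every subset of size < 4 is a flat, plus E itself.
Count = (14 choose 0) + (14 choose 1) + (14 choose 2) + (14 choose 3) + 1
     = 1 + 14 + 91 + 364 + 1
     = 471.

471


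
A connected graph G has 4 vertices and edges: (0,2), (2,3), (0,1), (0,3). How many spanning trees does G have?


By Kirchhoff's matrix tree theorem, the number of spanning trees equals
the determinant of any cofactor of the Laplacian matrix L.
G has 4 vertices and 4 edges.
Computing the (3 x 3) cofactor determinant gives 3.

3


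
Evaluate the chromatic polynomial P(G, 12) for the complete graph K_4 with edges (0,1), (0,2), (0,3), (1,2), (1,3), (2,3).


P(K_4, k) = k(k-1)(k-2)...(k-3).
P(12) = (12) * (11) * (10) * (9) = 11880.

11880


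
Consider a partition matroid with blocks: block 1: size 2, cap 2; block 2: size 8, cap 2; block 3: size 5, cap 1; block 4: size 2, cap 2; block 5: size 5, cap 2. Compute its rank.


Rank of a partition matroid = sum of min(|Si|, ci) for each block.
= min(2,2) + min(8,2) + min(5,1) + min(2,2) + min(5,2)
= 2 + 2 + 1 + 2 + 2
= 9.

9


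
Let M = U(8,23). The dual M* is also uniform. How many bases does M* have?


The dual of U(r,n) is U(n-r, n) = U(15,23).
Bases of U(15,23) are all (15)-element subsets.
|B(M*)| = C(23,15) = 23! / (15! * 8!) = 490314.

490314


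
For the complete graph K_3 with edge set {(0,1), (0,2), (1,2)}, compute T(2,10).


T(K_3; x,y) = x^2 + x + y.
T(2,10) = 4 + 2 + 10 = 16.

16


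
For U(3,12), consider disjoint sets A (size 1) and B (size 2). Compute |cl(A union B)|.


|A union B| = 1 + 2 = 3 (disjoint).
In U(3,12), cl(S) = S if |S| < 3, else cl(S) = E.
Since 3 >= 3, cl(A union B) = E.
|cl(A union B)| = 12.

12


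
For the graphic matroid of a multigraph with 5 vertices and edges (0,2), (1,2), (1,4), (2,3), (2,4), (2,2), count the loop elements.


In a graphic matroid, a loop is a self-loop edge (u,u) with rank 0.
Examining all 6 edges for self-loops...
Self-loops found: (2,2)
Number of loops = 1.

1


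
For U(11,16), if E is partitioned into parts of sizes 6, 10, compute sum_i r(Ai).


r(Ai) = min(|Ai|, 11) for each part.
Sum = min(6,11) + min(10,11)
    = 6 + 10
    = 16.

16


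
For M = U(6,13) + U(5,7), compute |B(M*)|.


(M1+M2)* = M1* + M2*.
M1* = U(7,13), bases: C(13,7) = 1716.
M2* = U(2,7), bases: C(7,2) = 21.
|B(M*)| = 1716 * 21 = 36036.

36036


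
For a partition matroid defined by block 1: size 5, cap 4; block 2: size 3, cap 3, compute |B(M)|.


A basis picks exactly ci elements from block i.
Number of bases = product of C(|Si|, ci).
= C(5,4) * C(3,3)
= 5 * 1
= 5.

5


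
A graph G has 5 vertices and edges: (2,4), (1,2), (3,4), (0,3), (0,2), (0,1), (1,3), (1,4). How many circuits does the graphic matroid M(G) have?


A circuit in a graphic matroid = edge set of a simple cycle.
G has 5 vertices and 8 edges.
Enumerating all minimal edge subsets forming cycles...
Total circuits found: 13.

13


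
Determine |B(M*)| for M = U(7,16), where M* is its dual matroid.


The dual of U(r,n) is U(n-r, n) = U(9,16).
Bases of U(9,16) are all (9)-element subsets.
|B(M*)| = C(16,9) = 16! / (9! * 7!) = 11440.

11440


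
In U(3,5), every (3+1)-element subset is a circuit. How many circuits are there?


In U(3,5), circuits are the (4)-element subsets.
Any set of 4 elements is dependent, and removing any one element gives
an independent set of size 3, so it is a minimal dependent set.
Number of circuits = C(5,4) = (5 * 4 * 3 * 2) / (1 * 2 * 3 * 4) = 5.

5


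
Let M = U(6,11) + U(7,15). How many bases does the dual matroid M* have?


(M1+M2)* = M1* + M2*.
M1* = U(5,11), bases: C(11,5) = 462.
M2* = U(8,15), bases: C(15,8) = 6435.
|B(M*)| = 462 * 6435 = 2972970.

2972970


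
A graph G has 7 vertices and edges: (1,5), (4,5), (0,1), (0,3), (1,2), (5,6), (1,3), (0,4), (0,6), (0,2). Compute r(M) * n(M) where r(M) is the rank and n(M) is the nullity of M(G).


r(M) = |V| - c = 7 - 1 = 6.
nullity = |E| - r(M) = 10 - 6 = 4.
Product = 6 * 4 = 24.

24


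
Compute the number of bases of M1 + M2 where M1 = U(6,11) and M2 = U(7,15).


Bases of a direct sum M1 + M2: |B| = |B(M1)| * |B(M2)|.
|B(U(6,11))| = C(11,6) = 462.
|B(U(7,15))| = C(15,7) = 6435.
Total bases = 462 * 6435 = 2972970.

2972970


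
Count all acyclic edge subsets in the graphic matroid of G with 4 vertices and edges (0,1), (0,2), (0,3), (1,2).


An independent set in a graphic matroid is an acyclic edge subset.
G has 4 vertices and 4 edges.
Enumerate all 2^4 = 16 subsets, checking for acyclicity.
Total independent sets = 14.

14


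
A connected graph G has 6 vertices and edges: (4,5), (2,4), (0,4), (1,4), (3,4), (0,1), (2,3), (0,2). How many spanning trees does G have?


By Kirchhoff's matrix tree theorem, the number of spanning trees equals
the determinant of any cofactor of the Laplacian matrix L.
G has 6 vertices and 8 edges.
Computing the (5 x 5) cofactor determinant gives 21.

21


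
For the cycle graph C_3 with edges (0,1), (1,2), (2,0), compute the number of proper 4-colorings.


P(C_3, k) = (k-1)^3 + (-1)^3*(k-1).
P(4) = (3)^3 - 3
= 27 - 3 = 24.

24


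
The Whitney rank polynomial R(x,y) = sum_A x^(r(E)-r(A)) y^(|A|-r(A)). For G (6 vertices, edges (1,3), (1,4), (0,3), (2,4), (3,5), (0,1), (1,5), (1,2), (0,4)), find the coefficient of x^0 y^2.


R(x,y) = sum over A in 2^E of x^(r(E)-r(A)) * y^(|A|-r(A)).
G has 6 vertices, 9 edges. r(E) = 5.
Enumerate all 2^9 = 512 subsets.
Count subsets with r(E)-r(A)=0 and |A|-r(A)=2: 34.

34


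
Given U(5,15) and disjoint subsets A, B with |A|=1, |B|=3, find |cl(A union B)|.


|A union B| = 1 + 3 = 4 (disjoint).
In U(5,15), cl(S) = S if |S| < 5, else cl(S) = E.
Since 4 < 5, cl(A union B) = A union B.
|cl(A union B)| = 4.

4


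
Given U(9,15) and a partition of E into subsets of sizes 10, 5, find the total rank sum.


r(Ai) = min(|Ai|, 9) for each part.
Sum = min(10,9) + min(5,9)
    = 9 + 5
    = 14.

14


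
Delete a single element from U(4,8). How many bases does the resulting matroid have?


Deleting e from U(4,8) gives U(4,7) since n > r.
Bases of U(4,7) = C(7,4) = 7! / (4! * 3!) = 35.

35


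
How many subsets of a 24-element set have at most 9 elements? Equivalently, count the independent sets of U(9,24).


Independent sets of U(9,24) are all subsets of size <= 9.
Count = C(24,0) + C(24,1) + C(24,2) + C(24,3) + C(24,4) + C(24,5) + C(24,6) + C(24,7) + C(24,8) + C(24,9)
     = 1 + 24 + 276 + 2024 + 10626 + 42504 + 134596 + 346104 + 735471 + 1307504
     = 2579130.

2579130


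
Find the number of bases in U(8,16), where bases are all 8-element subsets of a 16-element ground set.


Bases of U(8,16) are all 8-element subsets of the 16-element ground set.
Number of bases = C(16,8).
(16 choose 8) = 12870.

12870


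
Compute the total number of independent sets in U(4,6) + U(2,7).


For a direct sum, |I(M1+M2)| = |I(M1)| * |I(M2)|.
|I(U(4,6))| = sum C(6,k) for k=0..4 = 57.
|I(U(2,7))| = sum C(7,k) for k=0..2 = 29.
Total = 57 * 29 = 1653.

1653


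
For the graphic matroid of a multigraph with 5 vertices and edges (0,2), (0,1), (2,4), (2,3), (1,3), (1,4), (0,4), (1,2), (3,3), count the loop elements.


In a graphic matroid, a loop is a self-loop edge (u,u) with rank 0.
Examining all 9 edges for self-loops...
Self-loops found: (3,3)
Number of loops = 1.

1


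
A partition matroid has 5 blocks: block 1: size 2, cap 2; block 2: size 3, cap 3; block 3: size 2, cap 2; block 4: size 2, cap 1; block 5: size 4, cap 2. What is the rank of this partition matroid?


Rank of a partition matroid = sum of min(|Si|, ci) for each block.
= min(2,2) + min(3,3) + min(2,2) + min(2,1) + min(4,2)
= 2 + 3 + 2 + 1 + 2
= 10.

10


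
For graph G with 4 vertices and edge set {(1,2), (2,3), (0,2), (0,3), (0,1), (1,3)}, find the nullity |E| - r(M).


Cycle rank (nullity) = |E| - r(M) = |E| - (|V| - c).
|E| = 6, |V| = 4, c = 1.
Nullity = 6 - (4 - 1) = 6 - 3 = 3.

3


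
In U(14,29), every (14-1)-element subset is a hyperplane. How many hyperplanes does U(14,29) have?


Hyperplanes of U(14,29) are flats of rank 13.
In a uniform matroid, these are exactly the (13)-element subsets.
Count = C(29,13) = 67863915.

67863915


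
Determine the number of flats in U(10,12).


Flats of U(10,12): every subset of size < 10 is a flat, plus E itself.
Count = (12 choose 0) + (12 choose 1) + (12 choose 2) + (12 choose 3) + (12 choose 4) + (12 choose 5) + (12 choose 6) + (12 choose 7) + (12 choose 8) + (12 choose 9) + 1
     = 1 + 12 + 66 + 220 + 495 + 792 + 924 + 792 + 495 + 220 + 1
     = 4018.

4018


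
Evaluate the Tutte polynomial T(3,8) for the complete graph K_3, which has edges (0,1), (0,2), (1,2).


T(K_3; x,y) = x^2 + x + y.
T(3,8) = 9 + 3 + 8 = 20.

20


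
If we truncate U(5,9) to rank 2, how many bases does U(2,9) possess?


Truncating U(5,9) to rank 2 gives U(2,9).
Bases of U(2,9) are all 2-element subsets of 9 elements.
Number of bases = C(9,2) = 9! / (2! * 7!) = 36.

36


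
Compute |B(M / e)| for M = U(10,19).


Contracting e from U(10,19) gives U(9,18).
Bases of U(9,18) = C(18,9) = 18! / (9! * 9!) = 48620.

48620


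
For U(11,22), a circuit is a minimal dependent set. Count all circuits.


In U(11,22), circuits are the (12)-element subsets.
Any set of 12 elements is dependent, and removing any one element gives
an independent set of size 11, so it is a minimal dependent set.
Number of circuits = C(22,12) = 22! / (12! * 10!) = 646646.

646646


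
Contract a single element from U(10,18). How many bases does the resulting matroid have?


Contracting e from U(10,18) gives U(9,17).
Bases of U(9,17) = C(17,9) = 17! / (9! * 8!) = 24310.

24310


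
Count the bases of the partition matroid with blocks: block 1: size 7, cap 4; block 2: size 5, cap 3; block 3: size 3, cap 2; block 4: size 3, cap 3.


A basis picks exactly ci elements from block i.
Number of bases = product of C(|Si|, ci).
= C(7,4) * C(5,3) * C(3,2) * C(3,3)
= 35 * 10 * 3 * 1
= 1050.

1050


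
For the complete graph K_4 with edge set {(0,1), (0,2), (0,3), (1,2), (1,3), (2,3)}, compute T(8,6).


T(K_4; x,y) = x^3 + 3x^2 + 4xy + 2x + y^3 + 3y^2 + 2y.
Substituting x=8, y=6:
= 512 + 192 + 192 + 16 + 216 + 108 + 12
= 1248.

1248


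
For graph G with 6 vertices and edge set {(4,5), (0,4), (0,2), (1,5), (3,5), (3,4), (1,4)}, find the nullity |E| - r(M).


Cycle rank (nullity) = |E| - r(M) = |E| - (|V| - c).
|E| = 7, |V| = 6, c = 1.
Nullity = 7 - (6 - 1) = 7 - 5 = 2.

2


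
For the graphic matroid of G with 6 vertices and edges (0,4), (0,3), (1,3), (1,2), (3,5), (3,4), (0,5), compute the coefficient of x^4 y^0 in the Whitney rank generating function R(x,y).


R(x,y) = sum over A in 2^E of x^(r(E)-r(A)) * y^(|A|-r(A)).
G has 6 vertices, 7 edges. r(E) = 5.
Enumerate all 2^7 = 128 subsets.
Count subsets with r(E)-r(A)=4 and |A|-r(A)=0: 7.

7


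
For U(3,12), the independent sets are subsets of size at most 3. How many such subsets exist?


Independent sets of U(3,12) are all subsets of size <= 3.
Count = (12 choose 0) + (12 choose 1) + (12 choose 2) + (12 choose 3)
     = 1 + 12 + 66 + 220
     = 299.

299


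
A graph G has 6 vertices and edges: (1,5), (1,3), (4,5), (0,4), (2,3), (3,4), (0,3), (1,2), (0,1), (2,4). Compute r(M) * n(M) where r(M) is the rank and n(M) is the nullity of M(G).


r(M) = |V| - c = 6 - 1 = 5.
nullity = |E| - r(M) = 10 - 5 = 5.
Product = 5 * 5 = 25.

25


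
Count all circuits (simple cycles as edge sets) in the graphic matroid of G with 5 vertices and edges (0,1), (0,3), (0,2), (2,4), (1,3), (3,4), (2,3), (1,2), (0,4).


A circuit in a graphic matroid = edge set of a simple cycle.
G has 5 vertices and 9 edges.
Enumerating all minimal edge subsets forming cycles...
Total circuits found: 22.

22


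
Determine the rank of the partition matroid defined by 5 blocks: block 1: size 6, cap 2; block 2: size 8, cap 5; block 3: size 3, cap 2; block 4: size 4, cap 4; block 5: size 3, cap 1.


Rank of a partition matroid = sum of min(|Si|, ci) for each block.
= min(6,2) + min(8,5) + min(3,2) + min(4,4) + min(3,1)
= 2 + 5 + 2 + 4 + 1
= 14.

14


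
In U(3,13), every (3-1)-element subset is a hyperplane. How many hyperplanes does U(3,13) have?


Hyperplanes of U(3,13) are flats of rank 2.
In a uniform matroid, these are exactly the (2)-element subsets.
Count = C(13,2) = 13! / (2! * 11!) = 78.

78


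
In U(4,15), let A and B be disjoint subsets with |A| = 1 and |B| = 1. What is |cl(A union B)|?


|A union B| = 1 + 1 = 2 (disjoint).
In U(4,15), cl(S) = S if |S| < 4, else cl(S) = E.
Since 2 < 4, cl(A union B) = A union B.
|cl(A union B)| = 2.

2


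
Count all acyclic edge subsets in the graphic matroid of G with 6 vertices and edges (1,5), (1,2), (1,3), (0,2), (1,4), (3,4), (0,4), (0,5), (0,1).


An independent set in a graphic matroid is an acyclic edge subset.
G has 6 vertices and 9 edges.
Enumerate all 2^9 = 512 subsets, checking for acyclicity.
Total independent sets = 276.

276


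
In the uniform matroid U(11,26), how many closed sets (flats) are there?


Flats of U(11,26): every subset of size < 11 is a flat, plus E itself.
Count = C(26,0) + C(26,1) + C(26,2) + C(26,3) + C(26,4) + C(26,5) + C(26,6) + C(26,7) + C(26,8) + C(26,9) + C(26,10) + 1
     = 1 + 26 + 325 + 2600 + 14950 + 65780 + 230230 + 657800 + 1562275 + 3124550 + 5311735 + 1
     = 10970273.

10970273


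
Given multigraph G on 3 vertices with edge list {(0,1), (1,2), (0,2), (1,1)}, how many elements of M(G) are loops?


In a graphic matroid, a loop is a self-loop edge (u,u) with rank 0.
Examining all 4 edges for self-loops...
Self-loops found: (1,1)
Number of loops = 1.

1


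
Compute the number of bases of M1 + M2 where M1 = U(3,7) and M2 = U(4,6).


Bases of a direct sum M1 + M2: |B| = |B(M1)| * |B(M2)|.
|B(U(3,7))| = C(7,3) = 35.
|B(U(4,6))| = C(6,4) = 15.
Total bases = 35 * 15 = 525.

525


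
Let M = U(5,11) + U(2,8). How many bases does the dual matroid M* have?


(M1+M2)* = M1* + M2*.
M1* = U(6,11), bases: C(11,6) = 462.
M2* = U(6,8), bases: C(8,6) = 28.
|B(M*)| = 462 * 28 = 12936.

12936


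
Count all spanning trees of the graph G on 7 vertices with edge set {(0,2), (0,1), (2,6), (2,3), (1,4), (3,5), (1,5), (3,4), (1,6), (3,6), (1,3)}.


By Kirchhoff's matrix tree theorem, the number of spanning trees equals
the determinant of any cofactor of the Laplacian matrix L.
G has 7 vertices and 11 edges.
Computing the (6 x 6) cofactor determinant gives 148.

148


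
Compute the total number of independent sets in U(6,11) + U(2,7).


For a direct sum, |I(M1+M2)| = |I(M1)| * |I(M2)|.
|I(U(6,11))| = sum C(11,k) for k=0..6 = 1486.
|I(U(2,7))| = sum C(7,k) for k=0..2 = 29.
Total = 1486 * 29 = 43094.

43094


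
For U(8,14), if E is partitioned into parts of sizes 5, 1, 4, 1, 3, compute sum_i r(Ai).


r(Ai) = min(|Ai|, 8) for each part.
Sum = min(5,8) + min(1,8) + min(4,8) + min(1,8) + min(3,8)
    = 5 + 1 + 4 + 1 + 3
    = 14.

14


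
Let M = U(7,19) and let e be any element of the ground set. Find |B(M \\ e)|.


Deleting e from U(7,19) gives U(7,18) since n > r.
Bases of U(7,18) = C(18,7) = 31824.

31824


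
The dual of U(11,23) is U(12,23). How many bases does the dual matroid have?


The dual of U(r,n) is U(n-r, n) = U(12,23).
Bases of U(12,23) are all (12)-element subsets.
|B(M*)| = C(23,12) = 1352078.

1352078


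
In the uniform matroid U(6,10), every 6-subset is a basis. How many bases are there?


Bases of U(6,10) are all 6-element subsets of the 10-element ground set.
Number of bases = C(10,6).
C(10,6) = 10! / (6! * 4!) = 210.

210


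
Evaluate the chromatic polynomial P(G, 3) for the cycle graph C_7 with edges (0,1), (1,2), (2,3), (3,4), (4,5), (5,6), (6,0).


P(C_7, k) = (k-1)^7 + (-1)^7*(k-1).
P(3) = (2)^7 - 2
= 128 - 2 = 126.

126


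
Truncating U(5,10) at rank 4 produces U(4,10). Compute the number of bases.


Truncating U(5,10) to rank 4 gives U(4,10).
Bases of U(4,10) are all 4-element subsets of 10 elements.
Number of bases = C(10,4) = 10! / (4! * 6!) = 210.

210


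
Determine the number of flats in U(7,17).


Flats of U(7,17): every subset of size < 7 is a flat, plus E itself.
Count = C(17,0) + C(17,1) + C(17,2) + C(17,3) + C(17,4) + C(17,5) + C(17,6) + 1
     = 1 + 17 + 136 + 680 + 2380 + 6188 + 12376 + 1
     = 21779.

21779


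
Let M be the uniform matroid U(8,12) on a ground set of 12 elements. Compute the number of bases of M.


Bases of U(8,12) are all 8-element subsets of the 12-element ground set.
Number of bases = C(12,8).
(12 choose 8) = 495.

495


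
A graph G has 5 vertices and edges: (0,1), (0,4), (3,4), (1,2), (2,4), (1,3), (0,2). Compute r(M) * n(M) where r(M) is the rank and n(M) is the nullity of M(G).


r(M) = |V| - c = 5 - 1 = 4.
nullity = |E| - r(M) = 7 - 4 = 3.
Product = 4 * 3 = 12.

12


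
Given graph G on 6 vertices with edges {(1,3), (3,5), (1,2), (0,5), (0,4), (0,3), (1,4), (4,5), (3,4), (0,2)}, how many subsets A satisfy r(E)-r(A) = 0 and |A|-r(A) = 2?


R(x,y) = sum over A in 2^E of x^(r(E)-r(A)) * y^(|A|-r(A)).
G has 6 vertices, 10 edges. r(E) = 5.
Enumerate all 2^10 = 1024 subsets.
Count subsets with r(E)-r(A)=0 and |A|-r(A)=2: 109.

109


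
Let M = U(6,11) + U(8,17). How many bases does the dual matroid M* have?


(M1+M2)* = M1* + M2*.
M1* = U(5,11), bases: C(11,5) = 462.
M2* = U(9,17), bases: C(17,9) = 24310.
|B(M*)| = 462 * 24310 = 11231220.

11231220


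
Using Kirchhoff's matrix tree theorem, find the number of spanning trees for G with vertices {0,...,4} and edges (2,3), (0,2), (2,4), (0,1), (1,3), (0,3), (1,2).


By Kirchhoff's matrix tree theorem, the number of spanning trees equals
the determinant of any cofactor of the Laplacian matrix L.
G has 5 vertices and 7 edges.
Computing the (4 x 4) cofactor determinant gives 16.

16
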